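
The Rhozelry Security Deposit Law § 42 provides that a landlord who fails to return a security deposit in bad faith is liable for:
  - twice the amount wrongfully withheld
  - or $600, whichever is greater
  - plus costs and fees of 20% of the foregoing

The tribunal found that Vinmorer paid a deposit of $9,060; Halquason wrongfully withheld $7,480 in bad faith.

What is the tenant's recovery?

Doubled: 2 × $7,480 = $14,960
Minimum $600: $14,960 meets the minimum, no increase.
Costs and fees: 20% of $14,960 = $2,992
Total recovery: $14,960 + $2,992 = $17,952

Recovery: $17,952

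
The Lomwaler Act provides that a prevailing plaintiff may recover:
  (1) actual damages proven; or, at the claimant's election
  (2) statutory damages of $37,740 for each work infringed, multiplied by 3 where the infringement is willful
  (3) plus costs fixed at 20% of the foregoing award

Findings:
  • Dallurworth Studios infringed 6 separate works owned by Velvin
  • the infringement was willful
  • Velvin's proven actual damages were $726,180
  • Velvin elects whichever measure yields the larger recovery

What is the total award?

$871,416

Statutory damages: 6 × $37,740 = $226,440
Trebled: 3 × $226,440 = $679,320
Greater of actual damages ($726,180) or enhanced statutory damages ($679,320): $726,180
Costs: 20% of $726,180 = $145,236
Award plus costs: $726,180 + $145,236 = $871,416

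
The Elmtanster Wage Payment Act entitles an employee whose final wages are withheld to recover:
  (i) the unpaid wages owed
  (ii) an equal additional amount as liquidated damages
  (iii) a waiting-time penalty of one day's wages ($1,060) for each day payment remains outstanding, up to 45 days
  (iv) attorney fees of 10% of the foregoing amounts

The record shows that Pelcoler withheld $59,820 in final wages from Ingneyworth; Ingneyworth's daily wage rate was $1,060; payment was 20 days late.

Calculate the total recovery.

Liquidated damages (equal amount): $59,820
Penalty days: min(20, 45) = 20
Waiting-time penalty: 20 × $1,060 = $21,200
Subtotal: $59,820 + $59,820 + $21,200 = $140,840
Attorney fees: 10% of $140,840 = $14,084
Total award: $140,840 + $14,084 = $154,924

Total award: $154,924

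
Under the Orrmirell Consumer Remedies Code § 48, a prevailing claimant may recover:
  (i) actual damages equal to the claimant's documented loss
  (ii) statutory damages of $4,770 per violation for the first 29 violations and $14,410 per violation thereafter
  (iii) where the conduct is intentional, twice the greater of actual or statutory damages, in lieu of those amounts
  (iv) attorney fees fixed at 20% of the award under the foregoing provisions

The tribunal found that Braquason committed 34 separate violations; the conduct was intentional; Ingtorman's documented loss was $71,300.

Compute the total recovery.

First 29 violations: 29 × $4,770 = $138,330
Remaining violations: (34 − 29) × $14,410 = $72,050
Statutory damages: $138,330 + $72,050 = $210,380
Greater of actual damages ($71,300) or statutory damages ($210,380): $210,380
Doubled: 2 × $210,380 = $420,760
Attorney fees: 20% of $420,760 = $84,152
Total recovery: $420,760 + $84,152 = $504,912

$504,912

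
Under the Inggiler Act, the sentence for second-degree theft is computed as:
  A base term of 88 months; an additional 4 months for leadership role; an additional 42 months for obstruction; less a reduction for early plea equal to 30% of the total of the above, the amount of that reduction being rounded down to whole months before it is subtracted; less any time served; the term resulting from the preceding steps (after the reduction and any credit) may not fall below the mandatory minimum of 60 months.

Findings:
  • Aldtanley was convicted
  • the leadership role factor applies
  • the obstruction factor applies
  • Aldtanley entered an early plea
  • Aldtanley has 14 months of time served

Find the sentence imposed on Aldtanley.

Leadership role enhancement: +4 months
Obstruction enhancement: +42 months
Adjusted term: 88 months + 4 months + 42 months = 134 months
Early plea reduction: 30% of 134 months = 40 months (rounded down)
After reduction: 134 − 40 = 94 months
Less time served: 94 months − 14 months = 80 months
Minimum 60 months: 80 months meets the minimum, no increase.

80 months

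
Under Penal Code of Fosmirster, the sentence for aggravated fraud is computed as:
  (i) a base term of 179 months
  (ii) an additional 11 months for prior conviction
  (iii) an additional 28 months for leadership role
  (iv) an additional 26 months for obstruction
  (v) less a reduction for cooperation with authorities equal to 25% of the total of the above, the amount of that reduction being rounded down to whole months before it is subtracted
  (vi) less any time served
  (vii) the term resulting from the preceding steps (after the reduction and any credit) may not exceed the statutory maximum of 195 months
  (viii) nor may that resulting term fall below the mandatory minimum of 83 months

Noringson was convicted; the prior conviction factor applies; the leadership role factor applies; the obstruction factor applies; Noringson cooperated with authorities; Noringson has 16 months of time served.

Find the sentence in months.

167 months

Prior conviction enhancement: +11 months
Leadership role enhancement: +28 months
Obstruction enhancement: +26 months
Adjusted term: 179 months + 11 months + 28 months + 26 months = 244 months
Cooperation with authorities reduction: 25% of 244 months = 61 months (rounded down)
After reduction: 244 − 61 = 183 months
Less time served: 183 months − 16 months = 167 months
Cap at 195 months: 167 months is within the cap, no reduction.
Minimum 83 months: 167 months meets the minimum, no increase.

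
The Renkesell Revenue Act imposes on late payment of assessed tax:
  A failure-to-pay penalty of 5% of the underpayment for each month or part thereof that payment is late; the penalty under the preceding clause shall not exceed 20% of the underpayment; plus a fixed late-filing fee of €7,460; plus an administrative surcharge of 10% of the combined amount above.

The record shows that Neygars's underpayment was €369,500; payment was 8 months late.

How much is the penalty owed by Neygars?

Accrued rate: 5% × 8 = 40%, capped at 20% → 20%
Failure-to-pay penalty: 20% of €369,500 = €73,900
Penalty before surcharge: €73,900 + €7,460 = €81,360
Administrative surcharge: 10% of €81,360 = €8,136
Total penalty: €81,360 + €8,136 = €89,496

€89,496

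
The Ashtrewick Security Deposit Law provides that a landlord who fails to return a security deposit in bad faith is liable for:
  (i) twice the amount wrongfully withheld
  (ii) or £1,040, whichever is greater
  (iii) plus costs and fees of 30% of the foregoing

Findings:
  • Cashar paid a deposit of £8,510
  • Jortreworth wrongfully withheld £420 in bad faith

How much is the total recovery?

Doubled: 2 × £420 = £840
Minimum £1,040: £840 is below the minimum → £1,040
Costs and fees: 30% of £1,040 = £312
Total recovery: £1,040 + £312 = £1,352

Recovery: £1,352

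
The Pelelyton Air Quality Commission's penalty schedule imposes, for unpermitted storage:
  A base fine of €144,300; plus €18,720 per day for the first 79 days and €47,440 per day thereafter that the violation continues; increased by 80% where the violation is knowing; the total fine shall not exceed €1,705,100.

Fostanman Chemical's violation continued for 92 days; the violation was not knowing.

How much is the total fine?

First 79 days: 79 × €18,720 = €1,478,880
Remaining days: (92 − 79) × €47,440 = €616,720
Per-day component: €1,478,880 + €616,720 = €2,095,600
Base plus per-day: €144,300 + €2,095,600 = €2,239,900
The violation was not knowing: no 80% increase.
Cap at €1,705,100: €2,239,900 exceeds the cap → €1,705,100

€1,705,100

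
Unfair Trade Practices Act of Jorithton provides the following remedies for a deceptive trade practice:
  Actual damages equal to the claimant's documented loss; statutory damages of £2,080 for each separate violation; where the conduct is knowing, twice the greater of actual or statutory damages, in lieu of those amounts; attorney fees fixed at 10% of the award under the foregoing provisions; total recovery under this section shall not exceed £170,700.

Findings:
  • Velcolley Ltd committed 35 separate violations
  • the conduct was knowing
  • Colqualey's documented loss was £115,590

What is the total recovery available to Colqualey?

Statutory damages: 35 × £2,080 = £72,800
Greater of actual damages (£115,590) or statutory damages (£72,800): £115,590
Doubled: 2 × £115,590 = £231,180
Attorney fees: 10% of £231,180 = £23,118
Total before cap: £231,180 + £23,118 = £254,298
Cap at £170,700: £254,298 exceeds the cap → £170,700

£170,700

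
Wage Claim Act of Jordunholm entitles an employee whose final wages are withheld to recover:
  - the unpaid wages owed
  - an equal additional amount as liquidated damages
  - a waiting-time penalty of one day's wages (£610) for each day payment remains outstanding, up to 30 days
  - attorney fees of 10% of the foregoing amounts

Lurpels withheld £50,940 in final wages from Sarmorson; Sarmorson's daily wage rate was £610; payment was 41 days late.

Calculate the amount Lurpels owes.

£132,198

Liquidated damages (equal amount): £50,940
Penalty days: min(41, 30) = 30
Waiting-time penalty: 30 × £610 = £18,300
Subtotal: £50,940 + £50,940 + £18,300 = £120,180
Attorney fees: 10% of £120,180 = £12,018
Total award: £120,180 + £12,018 = £132,198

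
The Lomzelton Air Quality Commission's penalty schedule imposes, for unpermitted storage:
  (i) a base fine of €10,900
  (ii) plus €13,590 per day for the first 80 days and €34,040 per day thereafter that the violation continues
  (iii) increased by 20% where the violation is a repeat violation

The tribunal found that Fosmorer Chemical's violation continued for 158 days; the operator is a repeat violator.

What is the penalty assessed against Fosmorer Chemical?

First 80 days: 80 × €13,590 = €1,087,200
Remaining days: (158 − 80) × €34,040 = €2,655,120
Per-day component: €1,087,200 + €2,655,120 = €3,742,320
Base plus per-day: €10,900 + €3,742,320 = €3,753,220
Enhancement: 20% of €3,753,220 = €750,644
Enhanced fine: €3,753,220 + €750,644 = €4,503,864

€4,503,864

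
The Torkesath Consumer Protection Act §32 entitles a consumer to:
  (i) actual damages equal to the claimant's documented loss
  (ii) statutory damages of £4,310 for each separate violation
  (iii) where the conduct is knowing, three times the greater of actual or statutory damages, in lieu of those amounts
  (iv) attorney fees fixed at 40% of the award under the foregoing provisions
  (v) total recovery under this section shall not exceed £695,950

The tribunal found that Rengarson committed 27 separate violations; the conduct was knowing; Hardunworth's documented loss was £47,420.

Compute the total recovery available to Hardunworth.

Total recovery: £488,754

Statutory damages: 27 × £4,310 = £116,370
Greater of actual damages (£47,420) or statutory damages (£116,370): £116,370
Trebled: 3 × £116,370 = £349,110
Attorney fees: 40% of £349,110 = £139,644
Total before cap: £349,110 + £139,644 = £488,754
Cap at £695,950: £488,754 is within the cap, no reduction.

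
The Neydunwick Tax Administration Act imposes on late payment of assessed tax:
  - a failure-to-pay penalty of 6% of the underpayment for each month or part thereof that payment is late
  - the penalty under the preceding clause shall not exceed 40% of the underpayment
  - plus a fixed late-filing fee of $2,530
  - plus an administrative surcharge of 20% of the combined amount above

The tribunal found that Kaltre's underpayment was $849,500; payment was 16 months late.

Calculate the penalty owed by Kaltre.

Penalty: $410,796

Accrued rate: 6% × 16 = 96%, capped at 40% → 40%
Failure-to-pay penalty: 40% of $849,500 = $339,800
Penalty before surcharge: $339,800 + $2,530 = $342,330
Administrative surcharge: 20% of $342,330 = $68,466
Total penalty: $342,330 + $68,466 = $410,796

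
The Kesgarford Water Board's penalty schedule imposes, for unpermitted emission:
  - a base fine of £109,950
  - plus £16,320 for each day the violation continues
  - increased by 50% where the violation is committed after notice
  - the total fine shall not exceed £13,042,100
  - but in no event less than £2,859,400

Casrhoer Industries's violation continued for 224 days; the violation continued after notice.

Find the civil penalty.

£5,648,445

Per-day component: 224 × £16,320 = £3,655,680
Base plus per-day: £109,950 + £3,655,680 = £3,765,630
Enhancement: 50% of £3,765,630 = £1,882,815
Enhanced fine: £3,765,630 + £1,882,815 = £5,648,445
Cap at £13,042,100: £5,648,445 is within the cap, no reduction.
Minimum £2,859,400: £5,648,445 meets the minimum, no increase.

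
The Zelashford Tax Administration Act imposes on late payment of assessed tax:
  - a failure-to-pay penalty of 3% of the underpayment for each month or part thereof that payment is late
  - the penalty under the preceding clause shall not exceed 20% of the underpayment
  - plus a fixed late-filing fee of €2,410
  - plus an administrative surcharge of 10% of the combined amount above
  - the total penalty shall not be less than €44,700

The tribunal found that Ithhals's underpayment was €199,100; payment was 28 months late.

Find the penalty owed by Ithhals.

€46,453

Accrued rate: 3% × 28 = 84%, capped at 20% → 20%
Failure-to-pay penalty: 20% of €199,100 = €39,820
Penalty before surcharge: €39,820 + €2,410 = €42,230
Administrative surcharge: 10% of €42,230 = €4,223
Total penalty: €42,230 + €4,223 = €46,453
Minimum €44,700: €46,453 meets the minimum, no increase.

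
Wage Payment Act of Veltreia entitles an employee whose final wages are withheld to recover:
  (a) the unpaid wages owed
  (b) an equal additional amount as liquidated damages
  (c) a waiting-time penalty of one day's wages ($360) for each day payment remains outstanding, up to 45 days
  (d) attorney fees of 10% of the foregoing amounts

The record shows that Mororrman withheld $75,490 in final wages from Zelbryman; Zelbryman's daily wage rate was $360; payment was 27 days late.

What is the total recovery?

Liquidated damages (equal amount): $75,490
Penalty days: min(27, 45) = 27
Waiting-time penalty: 27 × $360 = $9,720
Subtotal: $75,490 + $75,490 + $9,720 = $160,700
Attorney fees: 10% of $160,700 = $16,070
Total award: $160,700 + $16,070 = $176,770

Total award: $176,770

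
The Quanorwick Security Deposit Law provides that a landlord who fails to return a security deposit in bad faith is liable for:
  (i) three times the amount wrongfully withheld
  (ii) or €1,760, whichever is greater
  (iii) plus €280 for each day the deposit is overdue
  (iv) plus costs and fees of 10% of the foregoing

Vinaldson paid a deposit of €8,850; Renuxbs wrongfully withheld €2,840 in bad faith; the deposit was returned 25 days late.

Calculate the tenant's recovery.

€17,072

Trebled: 3 × €2,840 = €8,520
Minimum €1,760: €8,520 meets the minimum, no increase.
Late-return penalty: 25 × €280 = €7,000
Damages plus late penalty: €8,520 + €7,000 = €15,520
Costs and fees: 10% of €15,520 = €1,552
Total recovery: €15,520 + €1,552 = €17,072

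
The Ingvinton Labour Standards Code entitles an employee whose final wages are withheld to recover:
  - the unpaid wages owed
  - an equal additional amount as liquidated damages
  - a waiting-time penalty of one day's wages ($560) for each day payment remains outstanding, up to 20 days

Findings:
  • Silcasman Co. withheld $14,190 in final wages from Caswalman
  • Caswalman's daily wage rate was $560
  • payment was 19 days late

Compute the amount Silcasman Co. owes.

Total award: $39,020

Liquidated damages (equal amount): $14,190
Penalty days: min(19, 20) = 19
Waiting-time penalty: 19 × $560 = $10,640
Total award: $14,190 + $14,190 + $10,640 = $39,020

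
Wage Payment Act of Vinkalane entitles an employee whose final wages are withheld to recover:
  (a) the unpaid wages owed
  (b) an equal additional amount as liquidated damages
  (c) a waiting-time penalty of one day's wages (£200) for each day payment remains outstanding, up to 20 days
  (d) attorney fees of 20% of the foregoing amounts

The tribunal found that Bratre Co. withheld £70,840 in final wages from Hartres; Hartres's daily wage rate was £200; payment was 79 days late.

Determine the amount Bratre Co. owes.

Liquidated damages (equal amount): £70,840
Penalty days: min(79, 20) = 20
Waiting-time penalty: 20 × £200 = £4,000
Subtotal: £70,840 + £70,840 + £4,000 = £145,680
Attorney fees: 20% of £145,680 = £29,136
Total award: £145,680 + £29,136 = £174,816

£174,816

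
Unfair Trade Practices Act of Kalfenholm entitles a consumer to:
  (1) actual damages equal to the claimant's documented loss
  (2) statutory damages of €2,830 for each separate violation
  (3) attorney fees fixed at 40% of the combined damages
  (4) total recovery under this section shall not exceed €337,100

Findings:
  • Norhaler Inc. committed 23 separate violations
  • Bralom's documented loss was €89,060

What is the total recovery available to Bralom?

Statutory damages: 23 × €2,830 = €65,090
Combined damages: €89,060 + €65,090 = €154,150
Attorney fees: 40% of €154,150 = €61,660
Total before cap: €154,150 + €61,660 = €215,810
Cap at €337,100: €215,810 is within the cap, no reduction.

€215,810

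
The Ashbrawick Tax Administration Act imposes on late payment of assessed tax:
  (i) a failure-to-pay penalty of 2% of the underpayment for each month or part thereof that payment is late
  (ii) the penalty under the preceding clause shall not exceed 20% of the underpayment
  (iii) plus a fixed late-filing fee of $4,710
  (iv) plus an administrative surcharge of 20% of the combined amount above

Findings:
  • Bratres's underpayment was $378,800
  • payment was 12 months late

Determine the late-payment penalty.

Accrued rate: 2% × 12 = 24%, capped at 20% → 20%
Failure-to-pay penalty: 20% of $378,800 = $75,760
Penalty before surcharge: $75,760 + $4,710 = $80,470
Administrative surcharge: 20% of $80,470 = $16,094
Total penalty: $80,470 + $16,094 = $96,564

$96,564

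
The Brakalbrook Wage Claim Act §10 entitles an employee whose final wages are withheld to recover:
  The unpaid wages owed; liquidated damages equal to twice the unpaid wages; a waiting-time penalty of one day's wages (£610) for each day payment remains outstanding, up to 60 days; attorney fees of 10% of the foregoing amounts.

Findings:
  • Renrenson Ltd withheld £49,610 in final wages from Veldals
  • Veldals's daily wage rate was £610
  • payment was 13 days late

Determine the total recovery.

Doubled: 2 × £49,610 = £99,220
Penalty days: min(13, 60) = 13
Waiting-time penalty: 13 × £610 = £7,930
Subtotal: £49,610 + £99,220 + £7,930 = £156,760
Attorney fees: 10% of £156,760 = £15,676
Total award: £156,760 + £15,676 = £172,436

£172,436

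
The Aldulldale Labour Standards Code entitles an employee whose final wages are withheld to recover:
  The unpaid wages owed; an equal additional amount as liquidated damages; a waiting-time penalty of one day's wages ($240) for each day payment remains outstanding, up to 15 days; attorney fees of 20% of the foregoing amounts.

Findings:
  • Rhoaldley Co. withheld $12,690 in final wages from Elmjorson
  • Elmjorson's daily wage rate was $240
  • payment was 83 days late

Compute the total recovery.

Liquidated damages (equal amount): $12,690
Penalty days: min(83, 15) = 15
Waiting-time penalty: 15 × $240 = $3,600
Subtotal: $12,690 + $12,690 + $3,600 = $28,980
Attorney fees: 20% of $28,980 = $5,796
Total award: $28,980 + $5,796 = $34,776

$34,776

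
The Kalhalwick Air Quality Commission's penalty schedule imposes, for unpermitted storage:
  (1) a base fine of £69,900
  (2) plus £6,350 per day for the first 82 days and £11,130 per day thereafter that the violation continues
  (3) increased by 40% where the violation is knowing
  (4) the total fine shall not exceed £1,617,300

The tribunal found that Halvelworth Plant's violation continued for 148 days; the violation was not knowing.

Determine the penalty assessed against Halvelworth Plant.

First 82 days: 82 × £6,350 = £520,700
Remaining days: (148 − 82) × £11,130 = £734,580
Per-day component: £520,700 + £734,580 = £1,255,280
Base plus per-day: £69,900 + £1,255,280 = £1,325,180
The violation was not knowing: no 40% increase.
Cap at £1,617,300: £1,325,180 is within the cap, no reduction.

Civil penalty: £1,325,180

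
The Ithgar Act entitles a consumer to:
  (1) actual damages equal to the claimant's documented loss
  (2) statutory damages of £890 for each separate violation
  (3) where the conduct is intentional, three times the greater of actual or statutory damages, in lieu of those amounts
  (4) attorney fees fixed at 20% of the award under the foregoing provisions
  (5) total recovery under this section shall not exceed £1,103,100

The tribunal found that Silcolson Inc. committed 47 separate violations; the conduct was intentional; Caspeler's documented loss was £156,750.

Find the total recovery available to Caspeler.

£564,300

Statutory damages: 47 × £890 = £41,830
Greater of actual damages (£156,750) or statutory damages (£41,830): £156,750
Trebled: 3 × £156,750 = £470,250
Attorney fees: 20% of £470,250 = £94,050
Total before cap: £470,250 + £94,050 = £564,300
Cap at £1,103,100: £564,300 is within the cap, no reduction.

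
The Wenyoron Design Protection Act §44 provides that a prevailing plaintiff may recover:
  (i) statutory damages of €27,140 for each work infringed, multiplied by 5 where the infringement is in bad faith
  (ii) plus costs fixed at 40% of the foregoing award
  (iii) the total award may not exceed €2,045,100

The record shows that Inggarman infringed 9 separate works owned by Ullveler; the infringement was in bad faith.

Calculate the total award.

Award: €1,709,820

Statutory damages: 9 × €27,140 = €244,260
Multiplied by 5: 5 × €244,260 = €1,221,300
Costs: 40% of €1,221,300 = €488,520
Award plus costs: €1,221,300 + €488,520 = €1,709,820
Cap at €2,045,100: €1,709,820 is within the cap, no reduction.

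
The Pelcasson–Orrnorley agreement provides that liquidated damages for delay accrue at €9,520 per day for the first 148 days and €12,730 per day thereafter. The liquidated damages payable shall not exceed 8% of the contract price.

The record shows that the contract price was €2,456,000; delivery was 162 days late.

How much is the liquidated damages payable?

First 148 days: 148 × €9,520 = €1,408,960
Remaining days: (162 − 148) × €12,730 = €178,220
Accrued per-day damages: €1,408,960 + €178,220 = €1,587,180
Cap: 8% of €2,456,000 = €196,480
Cap at €196,480: €1,587,180 exceeds the cap → €196,480

€196,480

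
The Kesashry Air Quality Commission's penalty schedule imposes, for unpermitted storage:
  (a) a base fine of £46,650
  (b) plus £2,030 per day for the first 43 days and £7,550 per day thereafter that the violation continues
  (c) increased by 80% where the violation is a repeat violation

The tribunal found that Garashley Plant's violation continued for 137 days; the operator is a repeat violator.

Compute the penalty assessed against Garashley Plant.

First 43 days: 43 × £2,030 = £87,290
Remaining days: (137 − 43) × £7,550 = £709,700
Per-day component: £87,290 + £709,700 = £796,990
Base plus per-day: £46,650 + £796,990 = £843,640
Enhancement: 80% of £843,640 = £674,912
Enhanced fine: £843,640 + £674,912 = £1,518,552

£1,518,552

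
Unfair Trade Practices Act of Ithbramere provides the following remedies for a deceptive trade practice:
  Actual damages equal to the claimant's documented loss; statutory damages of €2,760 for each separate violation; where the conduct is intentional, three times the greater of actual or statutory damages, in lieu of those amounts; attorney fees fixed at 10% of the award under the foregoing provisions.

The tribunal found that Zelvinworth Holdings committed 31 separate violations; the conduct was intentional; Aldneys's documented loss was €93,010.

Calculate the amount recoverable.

€306,933

Statutory damages: 31 × €2,760 = €85,560
Greater of actual damages (€93,010) or statutory damages (€85,560): €93,010
Trebled: 3 × €93,010 = €279,030
Attorney fees: 10% of €279,030 = €27,903
Total recovery: €279,030 + €27,903 = €306,933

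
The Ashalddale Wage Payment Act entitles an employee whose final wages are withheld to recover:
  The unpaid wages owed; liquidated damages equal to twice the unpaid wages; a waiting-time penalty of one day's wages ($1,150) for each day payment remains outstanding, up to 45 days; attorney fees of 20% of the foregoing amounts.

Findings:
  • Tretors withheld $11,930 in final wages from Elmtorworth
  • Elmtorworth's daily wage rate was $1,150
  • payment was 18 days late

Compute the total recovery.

$67,788

Doubled: 2 × $11,930 = $23,860
Penalty days: min(18, 45) = 18
Waiting-time penalty: 18 × $1,150 = $20,700
Subtotal: $11,930 + $23,860 + $20,700 = $56,490
Attorney fees: 20% of $56,490 = $11,298
Total award: $56,490 + $11,298 = $67,788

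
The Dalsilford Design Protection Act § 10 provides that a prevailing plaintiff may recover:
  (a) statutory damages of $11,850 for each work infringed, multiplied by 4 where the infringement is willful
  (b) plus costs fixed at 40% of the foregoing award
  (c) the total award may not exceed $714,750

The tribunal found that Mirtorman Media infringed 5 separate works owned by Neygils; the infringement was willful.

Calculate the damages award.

$331,800

Statutory damages: 5 × $11,850 = $59,250
Multiplied by 4: 4 × $59,250 = $237,000
Costs: 40% of $237,000 = $94,800
Award plus costs: $237,000 + $94,800 = $331,800
Cap at $714,750: $331,800 is within the cap, no reduction.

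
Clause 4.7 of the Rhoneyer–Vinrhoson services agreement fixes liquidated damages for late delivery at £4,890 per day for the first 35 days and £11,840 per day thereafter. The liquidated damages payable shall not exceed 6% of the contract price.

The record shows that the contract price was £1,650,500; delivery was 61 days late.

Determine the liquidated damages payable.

£99,030

First 35 days: 35 × £4,890 = £171,150
Remaining days: (61 − 35) × £11,840 = £307,840
Accrued per-day damages: £171,150 + £307,840 = £478,990
Cap: 6% of £1,650,500 = £99,030
Cap at £99,030: £478,990 exceeds the cap → £99,030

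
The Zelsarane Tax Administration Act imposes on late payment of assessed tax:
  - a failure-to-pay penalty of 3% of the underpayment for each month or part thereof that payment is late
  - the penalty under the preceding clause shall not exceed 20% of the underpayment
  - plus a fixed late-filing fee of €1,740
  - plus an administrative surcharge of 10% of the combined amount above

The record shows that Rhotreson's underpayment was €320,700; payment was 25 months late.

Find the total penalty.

Accrued rate: 3% × 25 = 75%, capped at 20% → 20%
Failure-to-pay penalty: 20% of €320,700 = €64,140
Penalty before surcharge: €64,140 + €1,740 = €65,880
Administrative surcharge: 10% of €65,880 = €6,588
Total penalty: €65,880 + €6,588 = €72,468

€72,468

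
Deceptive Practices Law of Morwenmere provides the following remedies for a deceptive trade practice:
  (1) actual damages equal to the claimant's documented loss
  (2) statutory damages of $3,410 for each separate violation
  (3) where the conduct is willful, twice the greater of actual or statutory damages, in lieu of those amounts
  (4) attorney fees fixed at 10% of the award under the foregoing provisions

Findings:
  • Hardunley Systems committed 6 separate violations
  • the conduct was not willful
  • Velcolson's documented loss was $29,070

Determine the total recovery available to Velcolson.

Statutory damages: 6 × $3,410 = $20,460
Conduct not willful: the in-lieu enhancement does not apply.
Actual plus statutory damages: $29,070 + $20,460 = $49,530
Attorney fees: 10% of $49,530 = $4,953
Total recovery: $49,530 + $4,953 = $54,483

$54,483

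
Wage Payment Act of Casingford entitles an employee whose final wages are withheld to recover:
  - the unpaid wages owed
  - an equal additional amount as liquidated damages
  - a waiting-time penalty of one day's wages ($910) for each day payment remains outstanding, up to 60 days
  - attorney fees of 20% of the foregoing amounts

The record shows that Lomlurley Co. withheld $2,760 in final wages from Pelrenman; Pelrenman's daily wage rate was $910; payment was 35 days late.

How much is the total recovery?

Liquidated damages (equal amount): $2,760
Penalty days: min(35, 60) = 35
Waiting-time penalty: 35 × $910 = $31,850
Subtotal: $2,760 + $2,760 + $31,850 = $37,370
Attorney fees: 20% of $37,370 = $7,474
Total award: $37,370 + $7,474 = $44,844

$44,844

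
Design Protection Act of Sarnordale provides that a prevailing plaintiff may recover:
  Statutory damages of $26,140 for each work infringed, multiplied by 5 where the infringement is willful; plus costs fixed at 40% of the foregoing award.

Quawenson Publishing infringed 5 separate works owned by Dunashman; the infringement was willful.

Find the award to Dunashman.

Statutory damages: 5 × $26,140 = $130,700
Multiplied by 5: 5 × $130,700 = $653,500
Costs: 40% of $653,500 = $261,400
Award plus costs: $653,500 + $261,400 = $914,900

$914,900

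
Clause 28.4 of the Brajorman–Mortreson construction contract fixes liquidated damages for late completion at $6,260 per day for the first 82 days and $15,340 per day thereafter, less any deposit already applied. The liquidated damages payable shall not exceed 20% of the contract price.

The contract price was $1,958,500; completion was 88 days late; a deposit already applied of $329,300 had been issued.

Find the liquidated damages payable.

First 82 days: 82 × $6,260 = $513,320
Remaining days: (88 − 82) × $15,340 = $92,040
Accrued per-day damages: $513,320 + $92,040 = $605,360
Less deposit already applied: $605,360 − $329,300 = $276,060
Cap: 20% of $1,958,500 = $391,700
Cap at $391,700: $276,060 is within the cap, no reduction.

$276,060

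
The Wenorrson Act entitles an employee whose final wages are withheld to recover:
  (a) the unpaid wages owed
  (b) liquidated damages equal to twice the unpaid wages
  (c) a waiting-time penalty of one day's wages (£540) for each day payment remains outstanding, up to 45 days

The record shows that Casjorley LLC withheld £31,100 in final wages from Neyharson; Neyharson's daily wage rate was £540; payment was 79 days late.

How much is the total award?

Doubled: 2 × £31,100 = £62,200
Penalty days: min(79, 45) = 45
Waiting-time penalty: 45 × £540 = £24,300
Total award: £31,100 + £62,200 + £24,300 = £117,600

£117,600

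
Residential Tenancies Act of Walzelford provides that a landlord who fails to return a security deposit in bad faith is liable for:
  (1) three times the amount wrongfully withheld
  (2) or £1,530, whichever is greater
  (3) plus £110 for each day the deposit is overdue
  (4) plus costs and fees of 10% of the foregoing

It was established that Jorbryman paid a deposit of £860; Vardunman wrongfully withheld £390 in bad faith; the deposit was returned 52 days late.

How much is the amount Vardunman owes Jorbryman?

£7,975

Trebled: 3 × £390 = £1,170
Minimum £1,530: £1,170 is below the minimum → £1,530
Late-return penalty: 52 × £110 = £5,720
Damages plus late penalty: £1,530 + £5,720 = £7,250
Costs and fees: 10% of £7,250 = £725
Total recovery: £7,250 + £725 = £7,975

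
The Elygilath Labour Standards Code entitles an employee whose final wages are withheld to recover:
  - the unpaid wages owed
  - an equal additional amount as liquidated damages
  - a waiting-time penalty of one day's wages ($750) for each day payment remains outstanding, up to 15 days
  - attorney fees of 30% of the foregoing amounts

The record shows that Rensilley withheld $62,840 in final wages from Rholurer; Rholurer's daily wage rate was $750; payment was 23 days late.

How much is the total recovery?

$178,009

Liquidated damages (equal amount): $62,840
Penalty days: min(23, 15) = 15
Waiting-time penalty: 15 × $750 = $11,250
Subtotal: $62,840 + $62,840 + $11,250 = $136,930
Attorney fees: 30% of $136,930 = $41,079
Total award: $136,930 + $41,079 = $178,009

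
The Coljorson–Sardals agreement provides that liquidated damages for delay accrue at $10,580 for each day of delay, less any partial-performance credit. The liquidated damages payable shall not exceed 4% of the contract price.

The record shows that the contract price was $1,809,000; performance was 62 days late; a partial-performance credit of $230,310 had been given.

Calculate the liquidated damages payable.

Per-day damages: 62 × $10,580 = $655,960
Less partial-performance credit: $655,960 − $230,310 = $425,650
Cap: 4% of $1,809,000 = $72,360
Cap at $72,360: $425,650 exceeds the cap → $72,360

$72,360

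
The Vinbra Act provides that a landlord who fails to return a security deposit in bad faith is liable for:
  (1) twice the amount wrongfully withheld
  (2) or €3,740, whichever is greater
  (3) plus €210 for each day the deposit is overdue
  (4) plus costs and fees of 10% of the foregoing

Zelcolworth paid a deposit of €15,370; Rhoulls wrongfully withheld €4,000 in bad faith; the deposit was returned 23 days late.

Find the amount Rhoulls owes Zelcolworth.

€14,113

Doubled: 2 × €4,000 = €8,000
Minimum €3,740: €8,000 meets the minimum, no increase.
Late-return penalty: 23 × €210 = €4,830
Damages plus late penalty: €8,000 + €4,830 = €12,830
Costs and fees: 10% of €12,830 = €1,283
Total recovery: €12,830 + €1,283 = €14,113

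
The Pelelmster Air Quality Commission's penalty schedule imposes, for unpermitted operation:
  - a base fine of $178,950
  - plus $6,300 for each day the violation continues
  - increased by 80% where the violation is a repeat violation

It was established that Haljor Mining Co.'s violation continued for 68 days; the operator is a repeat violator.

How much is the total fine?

Per-day component: 68 × $6,300 = $428,400
Base plus per-day: $178,950 + $428,400 = $607,350
Enhancement: 80% of $607,350 = $485,880
Enhanced fine: $607,350 + $485,880 = $1,093,230

$1,093,230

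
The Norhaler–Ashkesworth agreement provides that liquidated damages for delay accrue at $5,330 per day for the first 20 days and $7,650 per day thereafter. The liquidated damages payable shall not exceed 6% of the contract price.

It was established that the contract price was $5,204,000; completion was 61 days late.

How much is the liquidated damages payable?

$312,240

First 20 days: 20 × $5,330 = $106,600
Remaining days: (61 − 20) × $7,650 = $313,650
Accrued per-day damages: $106,600 + $313,650 = $420,250
Cap: 6% of $5,204,000 = $312,240
Cap at $312,240: $420,250 exceeds the cap → $312,240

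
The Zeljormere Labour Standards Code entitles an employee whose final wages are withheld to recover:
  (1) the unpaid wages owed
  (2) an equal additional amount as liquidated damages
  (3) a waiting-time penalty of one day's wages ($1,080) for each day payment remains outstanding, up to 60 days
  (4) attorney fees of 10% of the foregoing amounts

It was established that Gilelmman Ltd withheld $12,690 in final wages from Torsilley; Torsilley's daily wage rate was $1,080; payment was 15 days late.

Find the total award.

$45,738

Liquidated damages (equal amount): $12,690
Penalty days: min(15, 60) = 15
Waiting-time penalty: 15 × $1,080 = $16,200
Subtotal: $12,690 + $12,690 + $16,200 = $41,580
Attorney fees: 10% of $41,580 = $4,158
Total award: $41,580 + $4,158 = $45,738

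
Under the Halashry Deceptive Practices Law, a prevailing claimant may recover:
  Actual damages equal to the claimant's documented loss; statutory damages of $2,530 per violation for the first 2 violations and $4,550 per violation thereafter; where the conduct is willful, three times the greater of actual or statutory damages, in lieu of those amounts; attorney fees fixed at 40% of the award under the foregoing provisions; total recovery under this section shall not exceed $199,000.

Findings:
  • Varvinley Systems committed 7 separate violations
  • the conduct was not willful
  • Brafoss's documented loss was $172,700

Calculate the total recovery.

$199,000

First 2 violations: 2 × $2,530 = $5,060
Remaining violations: (7 − 2) × $4,550 = $22,750
Statutory damages: $5,060 + $22,750 = $27,810
Conduct not willful: the in-lieu enhancement does not apply.
Actual plus statutory damages: $172,700 + $27,810 = $200,510
Attorney fees: 40% of $200,510 = $80,204
Total before cap: $200,510 + $80,204 = $280,714
Cap at $199,000: $280,714 exceeds the cap → $199,000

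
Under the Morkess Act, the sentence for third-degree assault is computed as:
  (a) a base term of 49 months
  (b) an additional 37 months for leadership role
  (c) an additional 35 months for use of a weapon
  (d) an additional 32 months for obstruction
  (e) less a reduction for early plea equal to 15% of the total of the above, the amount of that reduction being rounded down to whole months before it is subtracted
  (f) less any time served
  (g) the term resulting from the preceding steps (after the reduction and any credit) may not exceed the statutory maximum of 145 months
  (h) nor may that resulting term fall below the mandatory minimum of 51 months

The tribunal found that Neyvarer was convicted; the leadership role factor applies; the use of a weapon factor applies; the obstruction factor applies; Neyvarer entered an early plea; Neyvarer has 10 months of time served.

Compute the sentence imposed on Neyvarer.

121 months

Leadership role enhancement: +37 months
Use of a weapon enhancement: +35 months
Obstruction enhancement: +32 months
Adjusted term: 49 months + 37 months + 35 months + 32 months = 153 months
Early plea reduction: 15% of 153 months = 22 months (rounded down)
After reduction: 153 − 22 = 131 months
Less time served: 131 months − 10 months = 121 months
Cap at 145 months: 121 months is within the cap, no reduction.
Minimum 51 months: 121 months meets the minimum, no increase.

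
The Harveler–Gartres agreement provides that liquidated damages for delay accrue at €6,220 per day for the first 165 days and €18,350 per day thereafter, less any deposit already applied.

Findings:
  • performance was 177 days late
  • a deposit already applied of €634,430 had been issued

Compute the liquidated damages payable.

Liquidated damages: €612,070

First 165 days: 165 × €6,220 = €1,026,300
Remaining days: (177 − 165) × €18,350 = €220,200
Accrued per-day damages: €1,026,300 + €220,200 = €1,246,500
Less deposit already applied: €1,246,500 − €634,430 = €612,070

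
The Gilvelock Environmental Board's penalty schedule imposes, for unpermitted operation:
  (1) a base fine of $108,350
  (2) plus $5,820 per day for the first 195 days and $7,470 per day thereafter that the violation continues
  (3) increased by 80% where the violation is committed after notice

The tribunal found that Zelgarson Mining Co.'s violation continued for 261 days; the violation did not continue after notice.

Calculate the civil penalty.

First 195 days: 195 × $5,820 = $1,134,900
Remaining days: (261 − 195) × $7,470 = $493,020
Per-day component: $1,134,900 + $493,020 = $1,627,920
Base plus per-day: $108,350 + $1,627,920 = $1,736,270
The violation did not continue after notice: no 80% increase.

$1,736,270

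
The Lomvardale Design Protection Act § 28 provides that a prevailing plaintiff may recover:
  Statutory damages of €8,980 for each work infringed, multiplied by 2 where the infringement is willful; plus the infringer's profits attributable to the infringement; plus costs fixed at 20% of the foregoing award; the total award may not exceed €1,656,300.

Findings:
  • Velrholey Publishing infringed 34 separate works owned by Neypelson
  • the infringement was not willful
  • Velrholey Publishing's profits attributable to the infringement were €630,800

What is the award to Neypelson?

Statutory damages: 34 × €8,980 = €305,320
Infringement not willful: no ×2 enhancement.
Combined award: €305,320 + €630,800 = €936,120
Costs: 20% of €936,120 = €187,224
Award plus costs: €936,120 + €187,224 = €1,123,344
Cap at €1,656,300: €1,123,344 is within the cap, no reduction.

€1,123,344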